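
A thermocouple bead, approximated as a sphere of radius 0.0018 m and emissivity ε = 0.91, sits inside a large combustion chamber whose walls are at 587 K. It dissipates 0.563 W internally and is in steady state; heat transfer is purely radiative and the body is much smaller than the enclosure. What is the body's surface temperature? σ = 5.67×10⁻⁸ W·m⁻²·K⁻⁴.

For a small grey body in a large enclosure, net radiated power = εσA(T⁴ − T_w⁴).
Steady state: P = εσA(T⁴ − T_w⁴) with A = 4πr² = 4.072×10⁻⁵ m².
T⁴ = P/(εσA) + T_w⁴ = 0.563/(0.91·5.67×10⁻⁸·4.072×10⁻⁵) + (587)⁴
    = 2.680×10¹¹ + 1.187×10¹¹ = 3.867×10¹¹ K⁴.

T ≈ 789 K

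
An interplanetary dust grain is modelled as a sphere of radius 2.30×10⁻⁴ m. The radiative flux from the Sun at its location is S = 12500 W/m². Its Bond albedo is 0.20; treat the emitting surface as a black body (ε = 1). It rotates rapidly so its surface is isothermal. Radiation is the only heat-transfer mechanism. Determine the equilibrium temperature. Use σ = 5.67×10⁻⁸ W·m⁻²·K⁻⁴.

T ≈ 458 K

At equilibrium, absorbed power = emitted power.
Absorbing cross-section = πr² = 1.662×10⁻⁷ m²; emitting surface = 4πr² = 6.648×10⁻⁷ m² (ratio 4).
(1−a)S·A_cross = εσ·A_surf·T⁴  ⇒  T⁴ = (1−a)S/(4σ).
T⁴ = 0.800·12500/(4·5.67×10⁻⁸) = 4.409×10¹⁰ K⁴.
T = (4.409×10¹⁰)^(1/4).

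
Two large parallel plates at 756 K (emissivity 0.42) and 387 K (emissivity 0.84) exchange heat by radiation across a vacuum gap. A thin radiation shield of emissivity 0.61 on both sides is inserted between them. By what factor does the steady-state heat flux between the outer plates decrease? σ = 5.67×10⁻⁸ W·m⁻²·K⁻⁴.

factor ≈ 1.89

Without shield: q₀ = σΔ(T⁴)/(1/ε₁+1/ε₂−1) with denominator 2.571.
With shield the two gaps are in series; the resistances add: (1/ε₁+1/ε_s−1)+(1/ε_s+1/ε₂−1) = 3.020+1.830 = 4.850.
Heat-flux ratio q₀/q = 4.850/2.571.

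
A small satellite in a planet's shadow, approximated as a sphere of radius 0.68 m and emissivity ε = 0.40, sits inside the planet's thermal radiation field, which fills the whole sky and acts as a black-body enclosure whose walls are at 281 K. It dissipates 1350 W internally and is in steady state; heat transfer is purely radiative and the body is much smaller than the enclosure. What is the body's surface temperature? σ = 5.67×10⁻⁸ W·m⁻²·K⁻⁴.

T ≈ 358 K

For a small grey body in a large enclosure, net radiated power = εσA(T⁴ − T_w⁴).
Steady state: P = εσA(T⁴ − T_w⁴) with A = 4πr² = 5.811 m².
T⁴ = P/(εσA) + T_w⁴ = 1350/(0.40·5.67×10⁻⁸·5.811) + (281)⁴
    = 1.024×10¹⁰ + 6.235×10⁹ = 1.648×10¹⁰ K⁴.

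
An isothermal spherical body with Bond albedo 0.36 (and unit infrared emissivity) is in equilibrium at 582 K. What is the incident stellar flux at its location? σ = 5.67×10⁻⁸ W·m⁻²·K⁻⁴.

S ≈ 40700 W/m²

(1−a)S·πr² = σ·4πr²·T⁴ ⇒ S = 4σT⁴/(1−a).
S = 4·5.67×10⁻⁸·1.147×10¹¹/0.640.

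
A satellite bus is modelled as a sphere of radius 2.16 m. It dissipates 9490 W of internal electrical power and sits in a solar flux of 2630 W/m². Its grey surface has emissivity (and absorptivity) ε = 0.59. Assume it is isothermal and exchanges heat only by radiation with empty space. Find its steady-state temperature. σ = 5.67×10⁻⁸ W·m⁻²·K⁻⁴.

T ≈ 358 K

At steady state, absorbed solar power + internal power = radiated power.
Absorbed: α·S·A_cross = 0.59·2630·14.66 = 22740 W (cross-section πr²).
Total input = 22740 + 9490 = 32230 W.
Radiated: εσ·A_surf·T⁴ with A_surf = 4πr² = 58.63 m².
T⁴ = 32230/(0.59·5.67×10⁻⁸·58.63) = 1.643×10¹⁰ K⁴.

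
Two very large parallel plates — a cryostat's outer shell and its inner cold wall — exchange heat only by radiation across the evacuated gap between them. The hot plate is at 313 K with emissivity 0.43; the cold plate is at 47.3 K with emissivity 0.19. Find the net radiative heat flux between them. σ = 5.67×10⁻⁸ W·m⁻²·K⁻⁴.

For two infinite grey parallel plates, q = σ(T₁⁴ − T₂⁴)/(1/ε₁ + 1/ε₂ − 1).
T₁⁴ − T₂⁴ = 9.598×10⁹ − 5.005×10⁶ = 9.593×10⁹ K⁴.
1/ε₁ + 1/ε₂ − 1 = 2.326 + 5.263 − 1 = 6.589.
q = 5.67×10⁻⁸ × 9.593×10⁹ / 6.589.

q ≈ 82.6 W/m²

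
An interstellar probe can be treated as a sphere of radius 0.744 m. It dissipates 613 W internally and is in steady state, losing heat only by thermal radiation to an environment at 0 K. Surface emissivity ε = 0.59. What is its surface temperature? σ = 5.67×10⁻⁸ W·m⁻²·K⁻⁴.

Steady state: internal power = radiated power, P = εσA T⁴.
Radiating area A = 4πr² = 6.956 m².
T⁴ = P/(εσA) = 613/(0.59·5.67×10⁻⁸·6.956) = 2.634×10⁹ K⁴.
T = (2.634×10⁹)^(1/4).

T ≈ 227 K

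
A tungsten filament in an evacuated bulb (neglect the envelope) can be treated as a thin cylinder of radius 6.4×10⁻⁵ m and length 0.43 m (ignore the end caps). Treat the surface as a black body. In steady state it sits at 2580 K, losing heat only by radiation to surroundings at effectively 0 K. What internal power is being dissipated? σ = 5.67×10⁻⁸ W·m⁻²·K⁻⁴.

Steady state: P = εσA T⁴.
A = 2πrL = 1.729×10⁻⁴ m²; T⁴ = (2580)⁴ = 4.431×10¹³ K⁴.
P = 1.0 × 5.67×10⁻⁸ × 1.729×10⁻⁴ × 4.431×10¹³.

P ≈ 434 W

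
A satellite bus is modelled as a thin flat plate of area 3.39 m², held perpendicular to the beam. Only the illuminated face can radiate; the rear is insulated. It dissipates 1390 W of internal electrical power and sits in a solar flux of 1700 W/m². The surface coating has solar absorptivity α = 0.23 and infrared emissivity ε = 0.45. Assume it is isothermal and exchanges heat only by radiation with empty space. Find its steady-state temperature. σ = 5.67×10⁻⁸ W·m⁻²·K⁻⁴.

T ≈ 421 K

At steady state, absorbed solar power + internal power = radiated power.
Absorbed: α·S·A_cross = 0.23·1700·3.390 = 1325 W (cross-section A).
Total input = 1325 + 1390 = 2715 W.
Radiated: εσ·A_surf·T⁴ with A_surf = A = 3.390 m².
T⁴ = 2715/(0.45·5.67×10⁻⁸·3.390) = 3.139×10¹⁰ K⁴.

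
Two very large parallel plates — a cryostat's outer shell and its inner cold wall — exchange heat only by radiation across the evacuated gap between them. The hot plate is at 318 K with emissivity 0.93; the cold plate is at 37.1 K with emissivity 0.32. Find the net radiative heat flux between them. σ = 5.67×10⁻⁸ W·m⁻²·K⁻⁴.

q ≈ 181 W/m²

For two infinite grey parallel plates, q = σ(T₁⁴ − T₂⁴)/(1/ε₁ + 1/ε₂ − 1).
T₁⁴ − T₂⁴ = 1.023×10¹⁰ − 1.895×10⁶ = 1.022×10¹⁰ K⁴.
1/ε₁ + 1/ε₂ − 1 = 1.075 + 3.125 − 1 = 3.200.
q = 5.67×10⁻⁸ × 1.022×10¹⁰ / 3.200.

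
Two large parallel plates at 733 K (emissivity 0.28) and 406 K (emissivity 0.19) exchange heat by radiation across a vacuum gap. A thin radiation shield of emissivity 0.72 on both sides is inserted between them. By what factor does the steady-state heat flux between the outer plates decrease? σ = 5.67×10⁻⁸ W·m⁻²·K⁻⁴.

factor ≈ 1.23

Without shield: q₀ = σΔ(T⁴)/(1/ε₁+1/ε₂−1) with denominator 7.835.
With shield the two gaps are in series; the resistances add: (1/ε₁+1/ε_s−1)+(1/ε_s+1/ε₂−1) = 3.960+5.652 = 9.612.
Heat-flux ratio q₀/q = 9.612/7.835.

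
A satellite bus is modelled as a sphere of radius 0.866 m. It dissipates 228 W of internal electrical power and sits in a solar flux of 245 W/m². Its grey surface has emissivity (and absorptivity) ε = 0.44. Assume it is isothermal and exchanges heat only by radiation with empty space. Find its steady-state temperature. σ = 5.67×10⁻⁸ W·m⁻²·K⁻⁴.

At steady state, absorbed solar power + internal power = radiated power.
Absorbed: α·S·A_cross = 0.44·245·2.356 = 254.0 W (cross-section πr²).
Total input = 254.0 + 228 = 482.0 W.
Radiated: εσ·A_surf·T⁴ with A_surf = 4πr² = 9.424 m².
T⁴ = 482.0/(0.44·5.67×10⁻⁸·9.424) = 2.050×10⁹ K⁴.

T ≈ 213 K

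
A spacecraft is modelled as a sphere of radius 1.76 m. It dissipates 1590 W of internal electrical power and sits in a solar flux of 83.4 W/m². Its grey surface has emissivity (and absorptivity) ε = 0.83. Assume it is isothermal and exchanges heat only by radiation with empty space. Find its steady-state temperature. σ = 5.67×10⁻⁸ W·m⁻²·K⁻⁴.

At steady state, absorbed solar power + internal power = radiated power.
Absorbed: α·S·A_cross = 0.83·83.4·9.731 = 673.6 W (cross-section πr²).
Total input = 673.6 + 1590 = 2264 W.
Radiated: εσ·A_surf·T⁴ with A_surf = 4πr² = 38.93 m².
T⁴ = 2264/(0.83·5.67×10⁻⁸·38.93) = 1.236×10⁹ K⁴.

T ≈ 187 K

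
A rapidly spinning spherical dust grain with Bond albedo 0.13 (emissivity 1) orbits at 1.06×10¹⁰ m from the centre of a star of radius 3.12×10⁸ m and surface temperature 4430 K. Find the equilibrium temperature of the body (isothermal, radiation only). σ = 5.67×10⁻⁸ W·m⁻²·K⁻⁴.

T ≈ 519 K

The star's surface emits σT_*⁴; at distance d the flux is S = σT_*⁴(R_*/d)².
S = 5.67×10⁻⁸·(4430)⁴·(3.12×10⁸/1.06×10¹⁰)² = 18920 W/m².
For an isothermal sphere T⁴ = (1−a)S/(4σ) = 7.257×10¹⁰ K⁴.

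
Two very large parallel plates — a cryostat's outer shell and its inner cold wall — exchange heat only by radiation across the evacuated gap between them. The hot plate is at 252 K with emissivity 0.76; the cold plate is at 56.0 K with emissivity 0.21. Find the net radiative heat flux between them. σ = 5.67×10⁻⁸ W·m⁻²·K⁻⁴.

For two infinite grey parallel plates, q = σ(T₁⁴ − T₂⁴)/(1/ε₁ + 1/ε₂ − 1).
T₁⁴ − T₂⁴ = 4.033×10⁹ − 9.834×10⁶ = 4.023×10⁹ K⁴.
1/ε₁ + 1/ε₂ − 1 = 1.316 + 4.762 − 1 = 5.078.
q = 5.67×10⁻⁸ × 4.023×10⁹ / 5.078.

q ≈ 44.9 W/m²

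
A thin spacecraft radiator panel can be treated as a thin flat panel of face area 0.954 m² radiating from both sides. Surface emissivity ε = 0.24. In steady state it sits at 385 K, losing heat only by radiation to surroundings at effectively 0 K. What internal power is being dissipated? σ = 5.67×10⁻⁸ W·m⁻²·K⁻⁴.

P ≈ 570 W

Steady state: P = εσA T⁴.
A = 2·0.954 = 1.908 m²; T⁴ = (385)⁴ = 2.197×10¹⁰ K⁴.
P = 0.24 × 5.67×10⁻⁸ × 1.908 × 2.197×10¹⁰.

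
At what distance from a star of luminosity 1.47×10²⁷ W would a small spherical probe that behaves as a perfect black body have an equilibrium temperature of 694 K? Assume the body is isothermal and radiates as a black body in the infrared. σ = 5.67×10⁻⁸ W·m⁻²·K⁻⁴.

d ≈ 4.72×10¹⁰ m

For an isothermal black-emitting sphere, (1−a)S·πr² = σ·4πr²·T⁴ ⇒ S = 4σT⁴/(1−a).
S = 4·5.67×10⁻⁸·(694)⁴/1.00 = 52610 W/m².
Flux falls as S = L/(4πd²), so d = √(L/(4πS)) = √(1.47×10²⁷/(4π·52610)).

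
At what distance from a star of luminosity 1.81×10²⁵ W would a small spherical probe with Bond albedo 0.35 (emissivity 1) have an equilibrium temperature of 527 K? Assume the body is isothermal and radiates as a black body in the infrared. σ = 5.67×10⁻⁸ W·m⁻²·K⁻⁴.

For an isothermal black-emitting sphere, (1−a)S·πr² = σ·4πr²·T⁴ ⇒ S = 4σT⁴/(1−a).
S = 4·5.67×10⁻⁸·(527)⁴/0.650 = 26910 W/m².
Flux falls as S = L/(4πd²), so d = √(L/(4πS)) = √(1.81×10²⁵/(4π·26910)).

d ≈ 7.32×10⁹ m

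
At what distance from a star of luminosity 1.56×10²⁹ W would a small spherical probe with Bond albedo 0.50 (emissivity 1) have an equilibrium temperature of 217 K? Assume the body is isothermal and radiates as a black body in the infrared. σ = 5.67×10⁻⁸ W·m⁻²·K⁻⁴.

For an isothermal black-emitting sphere, (1−a)S·πr² = σ·4πr²·T⁴ ⇒ S = 4σT⁴/(1−a).
S = 4·5.67×10⁻⁸·(217)⁴/0.500 = 1006 W/m².
Flux falls as S = L/(4πd²), so d = √(L/(4πS)) = √(1.56×10²⁹/(4π·1006)).

d ≈ 3.51×10¹² m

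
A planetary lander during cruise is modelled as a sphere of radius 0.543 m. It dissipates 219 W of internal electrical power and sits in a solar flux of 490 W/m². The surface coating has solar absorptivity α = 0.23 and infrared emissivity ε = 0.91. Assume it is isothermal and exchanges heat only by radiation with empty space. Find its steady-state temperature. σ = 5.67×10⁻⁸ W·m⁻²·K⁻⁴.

At steady state, absorbed solar power + internal power = radiated power.
Absorbed: α·S·A_cross = 0.23·490·0.9263 = 104.4 W (cross-section πr²).
Total input = 104.4 + 219 = 323.4 W.
Radiated: εσ·A_surf·T⁴ with A_surf = 4πr² = 3.705 m².
T⁴ = 323.4/(0.91·5.67×10⁻⁸·3.705) = 1.692×10⁹ K⁴.

T ≈ 203 K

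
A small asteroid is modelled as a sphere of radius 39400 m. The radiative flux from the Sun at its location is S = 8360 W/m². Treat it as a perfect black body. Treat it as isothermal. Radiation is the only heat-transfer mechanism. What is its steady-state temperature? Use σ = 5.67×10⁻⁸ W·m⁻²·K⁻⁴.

At equilibrium, absorbed power = emitted power.
Absorbing cross-section = πr² = 4.877×10⁹ m²; emitting surface = 4πr² = 1.951×10¹⁰ m² (ratio 4).
S·A_cross = εσ·A_surf·T⁴  ⇒  T⁴ = S/(4σ).
T⁴ = 1.00·8360/(4·5.67×10⁻⁸) = 3.686×10¹⁰ K⁴.
T = (3.686×10¹⁰)^(1/4).

T ≈ 438 K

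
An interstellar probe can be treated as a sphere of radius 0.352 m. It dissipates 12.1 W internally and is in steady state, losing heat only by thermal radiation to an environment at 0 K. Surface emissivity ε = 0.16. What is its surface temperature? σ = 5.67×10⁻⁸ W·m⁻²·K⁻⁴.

T ≈ 171 K

Steady state: internal power = radiated power, P = εσA T⁴.
Radiating area A = 4πr² = 1.557 m².
T⁴ = P/(εσA) = 12.1/(0.16·5.67×10⁻⁸·1.557) = 8.566×10⁸ K⁴.
T = (8.566×10⁸)^(1/4).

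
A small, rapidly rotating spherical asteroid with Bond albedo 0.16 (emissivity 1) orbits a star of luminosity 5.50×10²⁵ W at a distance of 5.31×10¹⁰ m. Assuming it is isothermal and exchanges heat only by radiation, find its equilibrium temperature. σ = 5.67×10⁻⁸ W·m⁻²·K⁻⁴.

First find the stellar flux at distance d: S = L/(4πd²) = 5.50×10²⁵/(4π·(5.31×10¹⁰)²) = 1552 W/m².
For an isothermal sphere, absorbed (1−a)S·πr² = emitted σ·4πr²·T⁴, so T⁴ = (1−a)S/(4σ).
T⁴ = 0.840·1552/(4·5.67×10⁻⁸) = 5.749×10⁹ K⁴.

T ≈ 275 K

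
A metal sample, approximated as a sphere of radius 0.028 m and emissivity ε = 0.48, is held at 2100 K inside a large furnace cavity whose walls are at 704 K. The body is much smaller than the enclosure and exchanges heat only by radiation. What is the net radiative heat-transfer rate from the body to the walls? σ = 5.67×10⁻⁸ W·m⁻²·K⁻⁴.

P_net ≈ 5150 W

For a small grey body in a large enclosure: P_net = εσA(T_body⁴ − T_wall⁴).
A = 4πr² = 0.009852 m²; T_body⁴ − T_wall⁴ = 1.945×10¹³ − 2.456×10¹¹ = 1.920×10¹³ K⁴.
|P_net| = 0.48·5.67×10⁻⁸·0.009852·1.920×10¹³.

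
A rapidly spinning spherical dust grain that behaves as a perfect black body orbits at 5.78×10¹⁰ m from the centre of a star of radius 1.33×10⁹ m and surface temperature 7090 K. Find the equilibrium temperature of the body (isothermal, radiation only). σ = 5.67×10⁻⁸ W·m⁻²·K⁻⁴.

T ≈ 760 K

The star's surface emits σT_*⁴; at distance d the flux is S = σT_*⁴(R_*/d)².
S = 5.67×10⁻⁸·(7090)⁴·(1.33×10⁹/5.78×10¹⁰)² = 75860 W/m².
For an isothermal sphere T⁴ = (1−a)S/(4σ) = 3.345×10¹¹ K⁴.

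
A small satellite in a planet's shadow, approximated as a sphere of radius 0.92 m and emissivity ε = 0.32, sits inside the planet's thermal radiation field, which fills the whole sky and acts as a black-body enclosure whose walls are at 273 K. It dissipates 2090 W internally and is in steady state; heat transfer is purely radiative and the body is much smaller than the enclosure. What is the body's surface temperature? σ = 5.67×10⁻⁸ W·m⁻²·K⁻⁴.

For a small grey body in a large enclosure, net radiated power = εσA(T⁴ − T_w⁴).
Steady state: P = εσA(T⁴ − T_w⁴) with A = 4πr² = 10.64 m².
T⁴ = P/(εσA) + T_w⁴ = 2090/(0.32·5.67×10⁻⁸·10.64) + (273)⁴
    = 1.083×10¹⁰ + 5.555×10⁹ = 1.638×10¹⁰ K⁴.

T ≈ 358 K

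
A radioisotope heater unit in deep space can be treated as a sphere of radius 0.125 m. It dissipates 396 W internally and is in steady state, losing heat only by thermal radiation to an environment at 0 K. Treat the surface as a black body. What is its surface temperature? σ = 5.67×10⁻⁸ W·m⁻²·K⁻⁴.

T ≈ 434 K

Steady state: internal power = radiated power, P = εσA T⁴.
Radiating area A = 4πr² = 0.1963 m².
T⁴ = P/(εσA) = 396/(1.0·5.67×10⁻⁸·0.1963) = 3.557×10¹⁰ K⁴.
T = (3.557×10¹⁰)^(1/4).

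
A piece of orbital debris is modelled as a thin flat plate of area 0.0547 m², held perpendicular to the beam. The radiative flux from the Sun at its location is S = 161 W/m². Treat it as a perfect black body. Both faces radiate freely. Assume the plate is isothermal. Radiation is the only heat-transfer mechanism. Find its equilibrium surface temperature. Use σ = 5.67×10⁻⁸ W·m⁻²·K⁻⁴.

T ≈ 194 K

At equilibrium, absorbed power = emitted power.
Absorbing cross-section = A = 0.05470 m²; emitting surface = 2A = 0.1094 m² (ratio 2).
S·A_cross = εσ·A_surf·T⁴  ⇒  T⁴ = S/(2σ).
T⁴ = 1.00·161/(2·5.67×10⁻⁸) = 1.420×10⁹ K⁴.
T = (1.420×10⁹)^(1/4).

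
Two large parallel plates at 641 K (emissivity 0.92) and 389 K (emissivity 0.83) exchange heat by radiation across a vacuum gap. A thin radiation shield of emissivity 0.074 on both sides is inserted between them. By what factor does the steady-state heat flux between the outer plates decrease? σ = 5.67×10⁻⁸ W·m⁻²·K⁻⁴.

factor ≈ 21.1

Without shield: q₀ = σΔ(T⁴)/(1/ε₁+1/ε₂−1) with denominator 1.292.
With shield the two gaps are in series; the resistances add: (1/ε₁+1/ε_s−1)+(1/ε_s+1/ε₂−1) = 13.60+13.72 = 27.32.
Heat-flux ratio q₀/q = 27.32/1.292.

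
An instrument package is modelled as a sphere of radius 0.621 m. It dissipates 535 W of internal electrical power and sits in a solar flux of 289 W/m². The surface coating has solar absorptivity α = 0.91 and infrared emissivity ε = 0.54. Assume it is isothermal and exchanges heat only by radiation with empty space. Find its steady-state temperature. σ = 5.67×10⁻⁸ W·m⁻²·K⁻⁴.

At steady state, absorbed solar power + internal power = radiated power.
Absorbed: α·S·A_cross = 0.91·289·1.212 = 318.6 W (cross-section πr²).
Total input = 318.6 + 535 = 853.6 W.
Radiated: εσ·A_surf·T⁴ with A_surf = 4πr² = 4.846 m².
T⁴ = 853.6/(0.54·5.67×10⁻⁸·4.846) = 5.753×10⁹ K⁴.

T ≈ 275 K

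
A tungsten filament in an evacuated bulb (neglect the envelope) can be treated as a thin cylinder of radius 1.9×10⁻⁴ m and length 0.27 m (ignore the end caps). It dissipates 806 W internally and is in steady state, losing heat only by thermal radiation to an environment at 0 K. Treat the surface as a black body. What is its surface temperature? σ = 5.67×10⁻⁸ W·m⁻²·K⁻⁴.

Steady state: internal power = radiated power, P = εσA T⁴.
Radiating area A = 2πrL = 3.223×10⁻⁴ m².
T⁴ = P/(εσA) = 806/(1.0·5.67×10⁻⁸·3.223×10⁻⁴) = 4.410×10¹³ K⁴.
T = (4.410×10¹³)^(1/4).

T ≈ 2580 K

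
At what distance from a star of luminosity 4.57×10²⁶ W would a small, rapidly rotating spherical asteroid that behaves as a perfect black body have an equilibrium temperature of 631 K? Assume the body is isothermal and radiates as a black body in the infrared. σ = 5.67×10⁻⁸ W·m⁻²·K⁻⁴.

d ≈ 3.18×10¹⁰ m

For an isothermal black-emitting sphere, (1−a)S·πr² = σ·4πr²·T⁴ ⇒ S = 4σT⁴/(1−a).
S = 4·5.67×10⁻⁸·(631)⁴/1.00 = 35960 W/m².
Flux falls as S = L/(4πd²), so d = √(L/(4πS)) = √(4.57×10²⁶/(4π·35960)).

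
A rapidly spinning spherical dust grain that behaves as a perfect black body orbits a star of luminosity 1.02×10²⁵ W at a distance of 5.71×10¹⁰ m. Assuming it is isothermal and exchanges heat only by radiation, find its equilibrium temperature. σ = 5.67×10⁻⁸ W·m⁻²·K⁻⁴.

T ≈ 182 K

First find the stellar flux at distance d: S = L/(4πd²) = 1.02×10²⁵/(4π·(5.71×10¹⁰)²) = 249.0 W/m².
For an isothermal sphere, absorbed (1−a)S·πr² = emitted σ·4πr²·T⁴, so T⁴ = (1−a)S/(4σ).
T⁴ = 1.00·249.0/(4·5.67×10⁻⁸) = 1.098×10⁹ K⁴.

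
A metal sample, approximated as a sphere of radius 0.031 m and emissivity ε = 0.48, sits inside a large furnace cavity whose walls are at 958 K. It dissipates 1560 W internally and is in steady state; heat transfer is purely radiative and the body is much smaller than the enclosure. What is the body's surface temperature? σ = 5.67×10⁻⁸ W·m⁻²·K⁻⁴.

For a small grey body in a large enclosure, net radiated power = εσA(T⁴ − T_w⁴).
Steady state: P = εσA(T⁴ − T_w⁴) with A = 4πr² = 0.01208 m².
T⁴ = P/(εσA) + T_w⁴ = 1560/(0.48·5.67×10⁻⁸·0.01208) + (958)⁴
    = 4.746×10¹² + 8.423×10¹¹ = 5.589×10¹² K⁴.

T ≈ 1540 K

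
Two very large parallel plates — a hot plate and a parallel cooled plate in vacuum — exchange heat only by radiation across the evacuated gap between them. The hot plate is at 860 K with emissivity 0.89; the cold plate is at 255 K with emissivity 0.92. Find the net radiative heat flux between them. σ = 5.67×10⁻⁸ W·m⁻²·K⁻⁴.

q ≈ 25400 W/m²

For two infinite grey parallel plates, q = σ(T₁⁴ − T₂⁴)/(1/ε₁ + 1/ε₂ − 1).
T₁⁴ − T₂⁴ = 5.470×10¹¹ − 4.228×10⁹ = 5.428×10¹¹ K⁴.
1/ε₁ + 1/ε₂ − 1 = 1.124 + 1.087 − 1 = 1.211.
q = 5.67×10⁻⁸ × 5.428×10¹¹ / 1.211.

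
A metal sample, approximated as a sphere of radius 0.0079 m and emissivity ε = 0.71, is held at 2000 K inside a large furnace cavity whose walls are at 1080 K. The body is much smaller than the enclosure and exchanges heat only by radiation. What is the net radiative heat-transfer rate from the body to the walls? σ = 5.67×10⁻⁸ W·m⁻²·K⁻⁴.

For a small grey body in a large enclosure: P_net = εσA(T_body⁴ − T_wall⁴).
A = 4πr² = 7.843×10⁻⁴ m²; T_body⁴ − T_wall⁴ = 1.600×10¹³ − 1.360×10¹² = 1.464×10¹³ K⁴.
|P_net| = 0.71·5.67×10⁻⁸·7.843×10⁻⁴·1.464×10¹³.

P_net ≈ 462 W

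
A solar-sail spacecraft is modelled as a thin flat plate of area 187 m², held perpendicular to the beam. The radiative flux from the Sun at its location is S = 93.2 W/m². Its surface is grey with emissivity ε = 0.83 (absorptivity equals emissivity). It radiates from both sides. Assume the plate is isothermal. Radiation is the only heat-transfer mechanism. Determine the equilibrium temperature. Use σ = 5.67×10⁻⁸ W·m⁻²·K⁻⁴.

T ≈ 169 K

At equilibrium, absorbed power = emitted power.
Absorbing cross-section = A = 187.0 m²; emitting surface = 2A = 374.0 m² (ratio 2).
εS·A_cross = εσ·A_surf·T⁴  ⇒  T⁴ = S/(2σ)   (ε cancels).
T⁴ = 93.2/(2·5.67×10⁻⁸) = 8.219×10⁸ K⁴.
T = (8.219×10⁸)^(1/4).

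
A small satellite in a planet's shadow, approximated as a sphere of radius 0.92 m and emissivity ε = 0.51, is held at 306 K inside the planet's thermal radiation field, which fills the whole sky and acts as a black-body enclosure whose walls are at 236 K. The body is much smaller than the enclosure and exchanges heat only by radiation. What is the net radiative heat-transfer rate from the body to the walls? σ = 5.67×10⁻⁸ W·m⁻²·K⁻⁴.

For a small grey body in a large enclosure: P_net = εσA(T_body⁴ − T_wall⁴).
A = 4πr² = 10.64 m²; T_body⁴ − T_wall⁴ = 8.768×10⁹ − 3.102×10⁹ = 5.666×10⁹ K⁴.
|P_net| = 0.51·5.67×10⁻⁸·10.64·5.666×10⁹.

P_net ≈ 1740 W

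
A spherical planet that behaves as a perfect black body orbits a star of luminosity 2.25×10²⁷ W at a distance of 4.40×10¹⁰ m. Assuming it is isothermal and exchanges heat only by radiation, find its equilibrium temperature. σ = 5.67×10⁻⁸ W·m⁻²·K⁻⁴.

First find the stellar flux at distance d: S = L/(4πd²) = 2.25×10²⁷/(4π·(4.40×10¹⁰)²) = 92480 W/m².
For an isothermal sphere, absorbed (1−a)S·πr² = emitted σ·4πr²·T⁴, so T⁴ = (1−a)S/(4σ).
T⁴ = 1.00·92480/(4·5.67×10⁻⁸) = 4.078×10¹¹ K⁴.

T ≈ 799 K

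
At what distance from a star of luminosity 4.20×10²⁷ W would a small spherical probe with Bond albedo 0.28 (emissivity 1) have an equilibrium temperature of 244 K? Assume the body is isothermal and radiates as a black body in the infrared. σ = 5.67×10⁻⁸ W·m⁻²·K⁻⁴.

d ≈ 5.47×10¹¹ m

For an isothermal black-emitting sphere, (1−a)S·πr² = σ·4πr²·T⁴ ⇒ S = 4σT⁴/(1−a).
S = 4·5.67×10⁻⁸·(244)⁴/0.720 = 1117 W/m².
Flux falls as S = L/(4πd²), so d = √(L/(4πS)) = √(4.20×10²⁷/(4π·1117)).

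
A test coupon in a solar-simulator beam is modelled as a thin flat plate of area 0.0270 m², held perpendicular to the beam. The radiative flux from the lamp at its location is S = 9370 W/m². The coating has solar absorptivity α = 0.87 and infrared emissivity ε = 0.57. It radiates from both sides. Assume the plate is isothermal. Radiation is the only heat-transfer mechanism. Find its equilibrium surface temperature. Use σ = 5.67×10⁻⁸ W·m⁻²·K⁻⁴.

At equilibrium, absorbed power = emitted power.
Absorbing cross-section = A = 0.02700 m²; emitting surface = 2A = 0.05400 m² (ratio 2).
αS·A_cross = εσ·A_surf·T⁴  ⇒  T⁴ = αS/(ε·2σ).
T⁴ = 0.870·9370/(0.57·2·5.67×10⁻⁸) = 1.261×10¹¹ K⁴.
T = (1.261×10¹¹)^(1/4).

T ≈ 596 K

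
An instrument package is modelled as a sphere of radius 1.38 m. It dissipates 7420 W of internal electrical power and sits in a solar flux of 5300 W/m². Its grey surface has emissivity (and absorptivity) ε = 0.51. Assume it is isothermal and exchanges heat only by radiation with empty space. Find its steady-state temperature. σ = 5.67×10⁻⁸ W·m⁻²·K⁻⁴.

At steady state, absorbed solar power + internal power = radiated power.
Absorbed: α·S·A_cross = 0.51·5300·5.983 = 16170 W (cross-section πr²).
Total input = 16170 + 7420 = 23590 W.
Radiated: εσ·A_surf·T⁴ with A_surf = 4πr² = 23.93 m².
T⁴ = 23590/(0.51·5.67×10⁻⁸·23.93) = 3.409×10¹⁰ K⁴.

T ≈ 430 K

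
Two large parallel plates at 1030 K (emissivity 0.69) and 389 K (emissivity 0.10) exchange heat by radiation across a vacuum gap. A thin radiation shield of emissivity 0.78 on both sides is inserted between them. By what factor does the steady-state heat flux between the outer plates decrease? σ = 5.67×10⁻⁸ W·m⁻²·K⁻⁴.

Without shield: q₀ = σΔ(T⁴)/(1/ε₁+1/ε₂−1) with denominator 10.45.
With shield the two gaps are in series; the resistances add: (1/ε₁+1/ε_s−1)+(1/ε_s+1/ε₂−1) = 1.731+10.28 = 12.01.
Heat-flux ratio q₀/q = 12.01/10.45.

factor ≈ 1.15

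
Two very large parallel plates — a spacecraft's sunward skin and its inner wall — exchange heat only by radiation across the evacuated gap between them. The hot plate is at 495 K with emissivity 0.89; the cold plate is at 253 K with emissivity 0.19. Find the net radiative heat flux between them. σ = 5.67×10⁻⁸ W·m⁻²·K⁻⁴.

For two infinite grey parallel plates, q = σ(T₁⁴ − T₂⁴)/(1/ε₁ + 1/ε₂ − 1).
T₁⁴ − T₂⁴ = 6.004×10¹⁰ − 4.097×10⁹ = 5.594×10¹⁰ K⁴.
1/ε₁ + 1/ε₂ − 1 = 1.124 + 5.263 − 1 = 5.387.
q = 5.67×10⁻⁸ × 5.594×10¹⁰ / 5.387.

q ≈ 589 W/m²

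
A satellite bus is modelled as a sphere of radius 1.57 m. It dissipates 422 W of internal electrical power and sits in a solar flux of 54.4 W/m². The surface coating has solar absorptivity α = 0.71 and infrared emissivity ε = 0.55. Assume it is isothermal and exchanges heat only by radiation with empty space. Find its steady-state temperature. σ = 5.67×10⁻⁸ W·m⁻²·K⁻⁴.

T ≈ 165 K

At steady state, absorbed solar power + internal power = radiated power.
Absorbed: α·S·A_cross = 0.71·54.4·7.744 = 299.1 W (cross-section πr²).
Total input = 299.1 + 422 = 721.1 W.
Radiated: εσ·A_surf·T⁴ with A_surf = 4πr² = 30.97 m².
T⁴ = 721.1/(0.55·5.67×10⁻⁸·30.97) = 7.465×10⁸ K⁴.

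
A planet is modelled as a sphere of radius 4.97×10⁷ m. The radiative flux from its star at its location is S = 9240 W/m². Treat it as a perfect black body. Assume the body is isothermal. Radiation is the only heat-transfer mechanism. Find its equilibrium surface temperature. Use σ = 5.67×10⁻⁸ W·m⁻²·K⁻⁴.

T ≈ 449 K

At equilibrium, absorbed power = emitted power.
Absorbing cross-section = πr² = 7.760×10¹⁵ m²; emitting surface = 4πr² = 3.104×10¹⁶ m² (ratio 4).
S·A_cross = εσ·A_surf·T⁴  ⇒  T⁴ = S/(4σ).
T⁴ = 1.00·9240/(4·5.67×10⁻⁸) = 4.074×10¹⁰ K⁴.
T = (4.074×10¹⁰)^(1/4).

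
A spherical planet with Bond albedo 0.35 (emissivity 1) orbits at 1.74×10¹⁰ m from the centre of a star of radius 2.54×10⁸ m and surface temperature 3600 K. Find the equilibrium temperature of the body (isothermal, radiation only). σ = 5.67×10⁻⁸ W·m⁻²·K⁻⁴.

T ≈ 276 K

The star's surface emits σT_*⁴; at distance d the flux is S = σT_*⁴(R_*/d)².
S = 5.67×10⁻⁸·(3600)⁴·(2.54×10⁸/1.74×10¹⁰)² = 2029 W/m².
For an isothermal sphere T⁴ = (1−a)S/(4σ) = 5.816×10⁹ K⁴.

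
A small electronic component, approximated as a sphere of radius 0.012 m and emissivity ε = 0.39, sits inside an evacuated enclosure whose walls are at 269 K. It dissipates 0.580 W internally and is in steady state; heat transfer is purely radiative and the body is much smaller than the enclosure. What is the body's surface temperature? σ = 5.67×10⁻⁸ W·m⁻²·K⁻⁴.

T ≈ 375 K

For a small grey body in a large enclosure, net radiated power = εσA(T⁴ − T_w⁴).
Steady state: P = εσA(T⁴ − T_w⁴) with A = 4πr² = 0.001810 m².
T⁴ = P/(εσA) + T_w⁴ = 0.580/(0.39·5.67×10⁻⁸·0.001810) + (269)⁴
    = 1.449×10¹⁰ + 5.236×10⁹ = 1.973×10¹⁰ K⁴.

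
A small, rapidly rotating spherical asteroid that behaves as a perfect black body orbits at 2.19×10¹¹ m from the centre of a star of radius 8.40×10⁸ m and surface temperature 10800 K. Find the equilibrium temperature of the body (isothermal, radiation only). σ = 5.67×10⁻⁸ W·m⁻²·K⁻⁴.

T ≈ 473 K

The star's surface emits σT_*⁴; at distance d the flux is S = σT_*⁴(R_*/d)².
S = 5.67×10⁻⁸·(10800)⁴·(8.40×10⁸/2.19×10¹¹)² = 11350 W/m².
For an isothermal sphere T⁴ = (1−a)S/(4σ) = 5.004×10¹⁰ K⁴.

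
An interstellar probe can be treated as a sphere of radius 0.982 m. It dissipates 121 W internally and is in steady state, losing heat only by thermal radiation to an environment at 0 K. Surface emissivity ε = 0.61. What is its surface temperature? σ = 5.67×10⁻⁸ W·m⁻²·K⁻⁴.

T ≈ 130 K

Steady state: internal power = radiated power, P = εσA T⁴.
Radiating area A = 4πr² = 12.12 m².
T⁴ = P/(εσA) = 121/(0.61·5.67×10⁻⁸·12.12) = 2.887×10⁸ K⁴.
T = (2.887×10⁸)^(1/4).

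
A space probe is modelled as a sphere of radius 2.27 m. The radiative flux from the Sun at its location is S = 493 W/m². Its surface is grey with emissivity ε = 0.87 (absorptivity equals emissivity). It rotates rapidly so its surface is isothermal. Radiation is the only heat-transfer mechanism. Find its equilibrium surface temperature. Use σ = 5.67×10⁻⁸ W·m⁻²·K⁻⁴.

At equilibrium, absorbed power = emitted power.
Absorbing cross-section = πr² = 16.19 m²; emitting surface = 4πr² = 64.75 m² (ratio 4).
εS·A_cross = εσ·A_surf·T⁴  ⇒  T⁴ = S/(4σ)   (ε cancels).
T⁴ = 493/(4·5.67×10⁻⁸) = 2.174×10⁹ K⁴.
T = (2.174×10⁹)^(1/4).

T ≈ 216 K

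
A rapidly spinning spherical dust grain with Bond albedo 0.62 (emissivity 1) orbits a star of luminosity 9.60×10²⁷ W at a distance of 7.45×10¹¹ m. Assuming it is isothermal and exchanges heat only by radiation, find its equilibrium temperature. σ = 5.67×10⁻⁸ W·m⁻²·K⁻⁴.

First find the stellar flux at distance d: S = L/(4πd²) = 9.60×10²⁷/(4π·(7.45×10¹¹)²) = 1376 W/m².
For an isothermal sphere, absorbed (1−a)S·πr² = emitted σ·4πr²·T⁴, so T⁴ = (1−a)S/(4σ).
T⁴ = 0.380·1376/(4·5.67×10⁻⁸) = 2.306×10⁹ K⁴.

T ≈ 219 K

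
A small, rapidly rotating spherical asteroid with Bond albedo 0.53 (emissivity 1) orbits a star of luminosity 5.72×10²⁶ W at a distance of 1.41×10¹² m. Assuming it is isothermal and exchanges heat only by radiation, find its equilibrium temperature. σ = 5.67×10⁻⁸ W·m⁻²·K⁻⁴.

T ≈ 83.0 K

First find the stellar flux at distance d: S = L/(4πd²) = 5.72×10²⁶/(4π·(1.41×10¹²)²) = 22.90 W/m².
For an isothermal sphere, absorbed (1−a)S·πr² = emitted σ·4πr²·T⁴, so T⁴ = (1−a)S/(4σ).
T⁴ = 0.470·22.90/(4·5.67×10⁻⁸) = 4.745×10⁷ K⁴.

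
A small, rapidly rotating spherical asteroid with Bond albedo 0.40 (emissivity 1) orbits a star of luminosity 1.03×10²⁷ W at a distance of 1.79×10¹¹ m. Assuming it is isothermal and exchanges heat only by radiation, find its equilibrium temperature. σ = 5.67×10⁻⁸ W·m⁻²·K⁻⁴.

First find the stellar flux at distance d: S = L/(4πd²) = 1.03×10²⁷/(4π·(1.79×10¹¹)²) = 2558 W/m².
For an isothermal sphere, absorbed (1−a)S·πr² = emitted σ·4πr²·T⁴, so T⁴ = (1−a)S/(4σ).
T⁴ = 0.600·2558/(4·5.67×10⁻⁸) = 6.768×10⁹ K⁴.

T ≈ 287 K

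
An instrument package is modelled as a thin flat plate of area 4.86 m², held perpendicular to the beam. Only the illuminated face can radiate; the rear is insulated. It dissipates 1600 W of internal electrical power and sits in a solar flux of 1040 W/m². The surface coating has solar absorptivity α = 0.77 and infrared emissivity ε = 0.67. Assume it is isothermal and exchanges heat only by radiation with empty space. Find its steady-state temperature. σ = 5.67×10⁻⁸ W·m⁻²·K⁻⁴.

At steady state, absorbed solar power + internal power = radiated power.
Absorbed: α·S·A_cross = 0.77·1040·4.860 = 3892 W (cross-section A).
Total input = 3892 + 1600 = 5492 W.
Radiated: εσ·A_surf·T⁴ with A_surf = A = 4.860 m².
T⁴ = 5492/(0.67·5.67×10⁻⁸·4.860) = 2.975×10¹⁰ K⁴.

T ≈ 415 K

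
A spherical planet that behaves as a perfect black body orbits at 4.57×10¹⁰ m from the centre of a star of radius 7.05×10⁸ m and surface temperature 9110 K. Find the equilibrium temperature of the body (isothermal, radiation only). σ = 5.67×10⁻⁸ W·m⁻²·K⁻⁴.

The star's surface emits σT_*⁴; at distance d the flux is S = σT_*⁴(R_*/d)².
S = 5.67×10⁻⁸·(9110)⁴·(7.05×10⁸/4.57×10¹⁰)² = 92940 W/m².
For an isothermal sphere T⁴ = (1−a)S/(4σ) = 4.098×10¹¹ K⁴.

T ≈ 800 K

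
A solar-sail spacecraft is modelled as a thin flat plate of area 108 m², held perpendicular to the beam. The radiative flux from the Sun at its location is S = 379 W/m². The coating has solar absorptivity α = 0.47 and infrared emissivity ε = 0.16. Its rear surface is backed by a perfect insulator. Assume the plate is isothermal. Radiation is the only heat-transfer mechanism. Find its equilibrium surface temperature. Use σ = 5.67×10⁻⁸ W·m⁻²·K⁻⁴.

T ≈ 374 K

At equilibrium, absorbed power = emitted power.
Absorbing cross-section = A = 108.0 m²; emitting surface = A = 108.0 m² (ratio 1).
αS·A_cross = εσ·A_surf·T⁴  ⇒  T⁴ = αS/(ε·1σ).
T⁴ = 0.470·379/(0.16·1·5.67×10⁻⁸) = 1.964×10¹⁰ K⁴.
T = (1.964×10¹⁰)^(1/4).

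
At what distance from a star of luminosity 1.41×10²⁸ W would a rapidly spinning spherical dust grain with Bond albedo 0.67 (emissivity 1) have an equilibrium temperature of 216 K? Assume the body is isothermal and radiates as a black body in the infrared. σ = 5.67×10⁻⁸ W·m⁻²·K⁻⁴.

For an isothermal black-emitting sphere, (1−a)S·πr² = σ·4πr²·T⁴ ⇒ S = 4σT⁴/(1−a).
S = 4·5.67×10⁻⁸·(216)⁴/0.330 = 1496 W/m².
Flux falls as S = L/(4πd²), so d = √(L/(4πS)) = √(1.41×10²⁸/(4π·1496)).

d ≈ 8.66×10¹¹ m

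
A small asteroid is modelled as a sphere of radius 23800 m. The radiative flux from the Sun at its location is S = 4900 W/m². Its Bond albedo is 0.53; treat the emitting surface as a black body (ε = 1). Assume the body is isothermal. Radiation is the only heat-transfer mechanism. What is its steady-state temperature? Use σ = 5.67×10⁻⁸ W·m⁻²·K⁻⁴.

At equilibrium, absorbed power = emitted power.
Absorbing cross-section = πr² = 1.780×10⁹ m²; emitting surface = 4πr² = 7.118×10⁹ m² (ratio 4).
(1−a)S·A_cross = εσ·A_surf·T⁴  ⇒  T⁴ = (1−a)S/(4σ).
T⁴ = 0.470·4900/(4·5.67×10⁻⁸) = 1.015×10¹⁰ K⁴.
T = (1.015×10¹⁰)^(1/4).

T ≈ 317 K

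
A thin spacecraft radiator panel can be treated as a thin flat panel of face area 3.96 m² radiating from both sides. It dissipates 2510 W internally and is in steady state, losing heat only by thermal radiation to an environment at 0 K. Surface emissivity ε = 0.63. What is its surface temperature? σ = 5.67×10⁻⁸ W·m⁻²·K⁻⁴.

T ≈ 307 K

Steady state: internal power = radiated power, P = εσA T⁴.
Radiating area A = 2·3.96 = 7.920 m².
T⁴ = P/(εσA) = 2510/(0.63·5.67×10⁻⁸·7.920) = 8.872×10⁹ K⁴.
T = (8.872×10⁹)^(1/4).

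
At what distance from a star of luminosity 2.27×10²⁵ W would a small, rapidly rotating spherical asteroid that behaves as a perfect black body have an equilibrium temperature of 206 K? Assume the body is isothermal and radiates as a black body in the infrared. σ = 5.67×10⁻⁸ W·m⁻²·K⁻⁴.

For an isothermal black-emitting sphere, (1−a)S·πr² = σ·4πr²·T⁴ ⇒ S = 4σT⁴/(1−a).
S = 4·5.67×10⁻⁸·(206)⁴/1.00 = 408.4 W/m².
Flux falls as S = L/(4πd²), so d = √(L/(4πS)) = √(2.27×10²⁵/(4π·408.4)).

d ≈ 6.65×10¹⁰ m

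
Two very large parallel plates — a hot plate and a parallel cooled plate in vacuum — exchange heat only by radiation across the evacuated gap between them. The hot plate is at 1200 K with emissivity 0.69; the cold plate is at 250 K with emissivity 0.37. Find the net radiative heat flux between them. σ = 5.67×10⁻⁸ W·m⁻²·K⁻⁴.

q ≈ 37200 W/m²

For two infinite grey parallel plates, q = σ(T₁⁴ − T₂⁴)/(1/ε₁ + 1/ε₂ − 1).
T₁⁴ − T₂⁴ = 2.074×10¹² − 3.906×10⁹ = 2.070×10¹² K⁴.
1/ε₁ + 1/ε₂ − 1 = 1.449 + 2.703 − 1 = 3.152.
q = 5.67×10⁻⁸ × 2.070×10¹² / 3.152.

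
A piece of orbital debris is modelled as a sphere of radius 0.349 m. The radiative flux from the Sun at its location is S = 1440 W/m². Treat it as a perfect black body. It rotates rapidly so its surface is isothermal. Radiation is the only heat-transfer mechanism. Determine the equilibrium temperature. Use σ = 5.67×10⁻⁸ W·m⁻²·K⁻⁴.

At equilibrium, absorbed power = emitted power.
Absorbing cross-section = πr² = 0.3826 m²; emitting surface = 4πr² = 1.531 m² (ratio 4).
S·A_cross = εσ·A_surf·T⁴  ⇒  T⁴ = S/(4σ).
T⁴ = 1.00·1440/(4·5.67×10⁻⁸) = 6.349×10⁹ K⁴.
T = (6.349×10⁹)^(1/4).

T ≈ 282 K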